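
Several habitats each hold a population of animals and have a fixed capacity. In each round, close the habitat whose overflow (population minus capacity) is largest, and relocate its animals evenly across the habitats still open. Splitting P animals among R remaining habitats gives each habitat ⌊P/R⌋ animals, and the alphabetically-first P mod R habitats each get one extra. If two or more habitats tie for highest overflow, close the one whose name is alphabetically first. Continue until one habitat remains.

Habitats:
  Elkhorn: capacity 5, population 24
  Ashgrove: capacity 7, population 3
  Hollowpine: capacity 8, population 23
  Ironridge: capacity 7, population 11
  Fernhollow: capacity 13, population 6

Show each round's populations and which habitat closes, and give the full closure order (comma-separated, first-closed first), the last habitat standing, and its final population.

Round 1: Ashgrove=3 Elkhorn=24 Fernhollow=6 Hollowpine=23 Ironridge=11 → close Elkhorn (overflow 19)
  24÷4 = 6 each, +1 to first 0
Round 2: Ashgrove=9 Fernhollow=12 Hollowpine=29 Ironridge=17 → close Hollowpine (overflow 21)
  29÷3 = 9 each, +1 to first 2
Round 3: Ashgrove=19 Fernhollow=22 Ironridge=26 → close Ironridge (overflow 19)
  26÷2 = 13 each, +1 to first 0
Round 4: Ashgrove=32 Fernhollow=35 → close Ashgrove (overflow 25)
  32÷1 = 32 each, +1 to first 0

Closure order: Elkhorn, Hollowpine, Ironridge, Ashgrove
Last habitat: Fernhollow with 67 animals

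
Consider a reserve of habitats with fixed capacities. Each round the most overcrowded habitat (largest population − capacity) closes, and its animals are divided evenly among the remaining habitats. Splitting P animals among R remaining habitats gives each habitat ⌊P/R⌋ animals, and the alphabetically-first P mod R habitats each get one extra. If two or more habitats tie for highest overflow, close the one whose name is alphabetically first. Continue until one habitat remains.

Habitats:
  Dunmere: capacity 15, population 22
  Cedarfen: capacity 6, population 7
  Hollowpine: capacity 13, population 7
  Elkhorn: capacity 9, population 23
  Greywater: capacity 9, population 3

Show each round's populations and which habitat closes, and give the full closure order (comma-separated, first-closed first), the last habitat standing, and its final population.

Closure order: Elkhorn, Dunmere, Cedarfen, Greywater
Last habitat: Hollowpine with 62 animals

Round 1: Cedarfen=7 Dunmere=22 Elkhorn=23 Greywater=3 Hollowpine=7 → close Elkhorn (overflow 14)
  23÷4 = 5 each, +1 to first 3
Round 2: Cedarfen=13 Dunmere=28 Greywater=9 Hollowpine=12 → close Dunmere (overflow 13)
  28÷3 = 9 each, +1 to first 1
Round 3: Cedarfen=23 Greywater=18 Hollowpine=21 → close Cedarfen (overflow 17)
  23÷2 = 11 each, +1 to first 1
Round 4: Greywater=30 Hollowpine=32 → close Greywater (overflow 21)
  30÷1 = 30 each, +1 to first 0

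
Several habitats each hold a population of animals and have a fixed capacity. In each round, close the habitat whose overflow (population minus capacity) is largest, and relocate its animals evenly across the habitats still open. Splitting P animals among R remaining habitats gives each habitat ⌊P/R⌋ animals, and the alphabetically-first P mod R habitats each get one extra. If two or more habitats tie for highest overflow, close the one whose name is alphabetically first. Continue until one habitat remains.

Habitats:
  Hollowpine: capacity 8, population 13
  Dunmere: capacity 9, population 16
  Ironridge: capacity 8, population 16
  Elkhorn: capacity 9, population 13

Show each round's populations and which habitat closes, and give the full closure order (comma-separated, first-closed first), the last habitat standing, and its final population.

Round 1: Dunmere=16 Elkhorn=13 Hollowpine=13 Ironridge=16 → close Ironridge (overflow 8)
  16÷3 = 5 each, +1 to first 1
Round 2: Dunmere=22 Elkhorn=18 Hollowpine=18 → close Dunmere (overflow 13)
  22÷2 = 11 each, +1 to first 0
Round 3: Elkhorn=29 Hollowpine=29 → close Hollowpine (overflow 21)
  29÷1 = 29 each, +1 to first 0

Closure order: Ironridge, Dunmere, Hollowpine
Last habitat: Elkhorn with 58 animals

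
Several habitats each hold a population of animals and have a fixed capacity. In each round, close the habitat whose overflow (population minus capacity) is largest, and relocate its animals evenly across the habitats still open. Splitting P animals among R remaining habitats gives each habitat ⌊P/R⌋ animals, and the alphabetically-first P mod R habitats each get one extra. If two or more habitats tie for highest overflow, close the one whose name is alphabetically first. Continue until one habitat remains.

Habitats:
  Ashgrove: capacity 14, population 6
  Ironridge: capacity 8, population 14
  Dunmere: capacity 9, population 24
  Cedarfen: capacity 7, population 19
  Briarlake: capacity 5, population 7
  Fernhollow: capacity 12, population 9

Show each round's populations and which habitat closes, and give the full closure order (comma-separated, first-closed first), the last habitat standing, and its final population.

Closure order: Dunmere, Cedarfen, Ironridge, Briarlake, Fernhollow
Last habitat: Ashgrove with 79 animals

Round 1: Ashgrove=6 Briarlake=7 Cedarfen=19 Dunmere=24 Fernhollow=9 Ironridge=14 → close Dunmere (overflow 15)
  24÷5 = 4 each, +1 to first 4
Round 2: Ashgrove=11 Briarlake=12 Cedarfen=24 Fernhollow=14 Ironridge=18 → close Cedarfen (overflow 17)
  24÷4 = 6 each, +1 to first 0
Round 3: Ashgrove=17 Briarlake=18 Fernhollow=20 Ironridge=24 → close Ironridge (overflow 16)
  24÷3 = 8 each, +1 to first 0
Round 4: Ashgrove=25 Briarlake=26 Fernhollow=28 → close Briarlake (overflow 21)
  26÷2 = 13 each, +1 to first 0
Round 5: Ashgrove=38 Fernhollow=41 → close Fernhollow (overflow 29)
  41÷1 = 41 each, +1 to first 0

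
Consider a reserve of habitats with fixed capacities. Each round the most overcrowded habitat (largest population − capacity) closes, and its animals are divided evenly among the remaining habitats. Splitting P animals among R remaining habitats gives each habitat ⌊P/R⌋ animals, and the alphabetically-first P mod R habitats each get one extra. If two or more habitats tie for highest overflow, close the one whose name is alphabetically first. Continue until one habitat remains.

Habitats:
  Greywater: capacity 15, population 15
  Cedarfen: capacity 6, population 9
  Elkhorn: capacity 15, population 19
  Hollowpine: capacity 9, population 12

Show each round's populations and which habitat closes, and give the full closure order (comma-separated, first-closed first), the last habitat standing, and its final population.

Closure order: Elkhorn, Cedarfen, Hollowpine
Last habitat: Greywater with 55 animals

Round 1: Cedarfen=9 Elkhorn=19 Greywater=15 Hollowpine=12 → close Elkhorn (overflow 4)
  19÷3 = 6 each, +1 to first 1
Round 2: Cedarfen=16 Greywater=21 Hollowpine=18 → close Cedarfen (overflow 10)
  16÷2 = 8 each, +1 to first 0
Round 3: Greywater=29 Hollowpine=26 → close Hollowpine (overflow 17)
  26÷1 = 26 each, +1 to first 0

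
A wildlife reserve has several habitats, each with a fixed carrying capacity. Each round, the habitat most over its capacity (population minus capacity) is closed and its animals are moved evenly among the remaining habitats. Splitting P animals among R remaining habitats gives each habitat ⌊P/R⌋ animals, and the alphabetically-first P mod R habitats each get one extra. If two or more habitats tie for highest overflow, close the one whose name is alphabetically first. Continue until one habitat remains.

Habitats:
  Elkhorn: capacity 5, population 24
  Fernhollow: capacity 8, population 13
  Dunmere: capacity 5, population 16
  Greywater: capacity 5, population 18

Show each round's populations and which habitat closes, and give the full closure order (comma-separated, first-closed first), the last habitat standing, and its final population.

Closure order: Elkhorn, Greywater, Dunmere
Last habitat: Fernhollow with 71 animals

Round 1: Dunmere=16 Elkhorn=24 Fernhollow=13 Greywater=18 → close Elkhorn (overflow 19)
  24÷3 = 8 each, +1 to first 0
Round 2: Dunmere=24 Fernhollow=21 Greywater=26 → close Greywater (overflow 21)
  26÷2 = 13 each, +1 to first 0
Round 3: Dunmere=37 Fernhollow=34 → close Dunmere (overflow 32)
  37÷1 = 37 each, +1 to first 0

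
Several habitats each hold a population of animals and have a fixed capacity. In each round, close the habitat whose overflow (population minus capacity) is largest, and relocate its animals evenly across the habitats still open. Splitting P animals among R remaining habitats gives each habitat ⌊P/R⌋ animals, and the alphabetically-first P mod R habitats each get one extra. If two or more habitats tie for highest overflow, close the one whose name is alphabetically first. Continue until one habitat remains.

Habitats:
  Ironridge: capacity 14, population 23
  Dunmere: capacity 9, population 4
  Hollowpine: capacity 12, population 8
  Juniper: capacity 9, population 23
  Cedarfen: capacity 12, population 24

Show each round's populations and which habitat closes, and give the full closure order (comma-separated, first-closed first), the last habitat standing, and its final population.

Round 1: Cedarfen=24 Dunmere=4 Hollowpine=8 Ironridge=23 Juniper=23 → close Juniper (overflow 14)
  23÷4 = 5 each, +1 to first 3
Round 2: Cedarfen=30 Dunmere=10 Hollowpine=14 Ironridge=28 → close Cedarfen (overflow 18)
  30÷3 = 10 each, +1 to first 0
Round 3: Dunmere=20 Hollowpine=24 Ironridge=38 → close Ironridge (overflow 24)
  38÷2 = 19 each, +1 to first 0
Round 4: Dunmere=39 Hollowpine=43 → close Hollowpine (overflow 31)
  43÷1 = 43 each, +1 to first 0

Closure order: Juniper, Cedarfen, Ironridge, Hollowpine
Last habitat: Dunmere with 82 animals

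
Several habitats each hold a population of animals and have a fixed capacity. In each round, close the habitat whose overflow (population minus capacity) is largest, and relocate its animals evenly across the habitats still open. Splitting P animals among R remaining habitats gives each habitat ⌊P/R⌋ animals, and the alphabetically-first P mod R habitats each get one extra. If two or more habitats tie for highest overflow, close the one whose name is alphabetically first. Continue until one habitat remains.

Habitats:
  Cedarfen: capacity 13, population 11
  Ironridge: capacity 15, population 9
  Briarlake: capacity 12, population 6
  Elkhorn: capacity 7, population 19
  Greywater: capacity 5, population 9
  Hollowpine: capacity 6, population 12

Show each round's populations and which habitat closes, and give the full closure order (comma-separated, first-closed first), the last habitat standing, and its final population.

Closure order: Elkhorn, Hollowpine, Greywater, Cedarfen, Briarlake
Last habitat: Ironridge with 66 animals

Round 1: Briarlake=6 Cedarfen=11 Elkhorn=19 Greywater=9 Hollowpine=12 Ironridge=9 → close Elkhorn (overflow 12)
  19÷5 = 3 each, +1 to first 4
Round 2: Briarlake=10 Cedarfen=15 Greywater=13 Hollowpine=16 Ironridge=12 → close Hollowpine (overflow 10)
  16÷4 = 4 each, +1 to first 0
Round 3: Briarlake=14 Cedarfen=19 Greywater=17 Ironridge=16 → close Greywater (overflow 12)
  17÷3 = 5 each, +1 to first 2
Round 4: Briarlake=20 Cedarfen=25 Ironridge=21 → close Cedarfen (overflow 12)
  25÷2 = 12 each, +1 to first 1
Round 5: Briarlake=33 Ironridge=33 → close Briarlake (overflow 21)
  33÷1 = 33 each, +1 to first 0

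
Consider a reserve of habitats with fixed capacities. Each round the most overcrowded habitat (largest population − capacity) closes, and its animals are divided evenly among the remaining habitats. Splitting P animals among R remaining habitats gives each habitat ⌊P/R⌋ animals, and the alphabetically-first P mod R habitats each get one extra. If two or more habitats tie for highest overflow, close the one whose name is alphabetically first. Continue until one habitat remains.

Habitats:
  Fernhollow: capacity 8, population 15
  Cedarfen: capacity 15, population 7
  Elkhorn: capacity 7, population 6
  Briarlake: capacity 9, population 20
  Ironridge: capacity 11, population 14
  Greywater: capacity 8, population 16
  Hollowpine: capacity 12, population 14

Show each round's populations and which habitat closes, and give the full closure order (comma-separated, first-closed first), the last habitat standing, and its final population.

Round 1: Briarlake=20 Cedarfen=7 Elkhorn=6 Fernhollow=15 Greywater=16 Hollowpine=14 Ironridge=14 → close Briarlake (overflow 11)
  20÷6 = 3 each, +1 to first 2
Round 2: Cedarfen=11 Elkhorn=10 Fernhollow=18 Greywater=19 Hollowpine=17 Ironridge=17 → close Greywater (overflow 11)
  19÷5 = 3 each, +1 to first 4
Round 3: Cedarfen=15 Elkhorn=14 Fernhollow=22 Hollowpine=21 Ironridge=20 → close Fernhollow (overflow 14)
  22÷4 = 5 each, +1 to first 2
Round 4: Cedarfen=21 Elkhorn=20 Hollowpine=26 Ironridge=25 → close Hollowpine (overflow 14)
  26÷3 = 8 each, +1 to first 2
Round 5: Cedarfen=30 Elkhorn=29 Ironridge=33 → close Elkhorn (overflow 22)
  29÷2 = 14 each, +1 to first 1
Round 6: Cedarfen=45 Ironridge=47 → close Ironridge (overflow 36)
  47÷1 = 47 each, +1 to first 0

Closure order: Briarlake, Greywater, Fernhollow, Hollowpine, Elkhorn, Ironridge
Last habitat: Cedarfen with 92 animals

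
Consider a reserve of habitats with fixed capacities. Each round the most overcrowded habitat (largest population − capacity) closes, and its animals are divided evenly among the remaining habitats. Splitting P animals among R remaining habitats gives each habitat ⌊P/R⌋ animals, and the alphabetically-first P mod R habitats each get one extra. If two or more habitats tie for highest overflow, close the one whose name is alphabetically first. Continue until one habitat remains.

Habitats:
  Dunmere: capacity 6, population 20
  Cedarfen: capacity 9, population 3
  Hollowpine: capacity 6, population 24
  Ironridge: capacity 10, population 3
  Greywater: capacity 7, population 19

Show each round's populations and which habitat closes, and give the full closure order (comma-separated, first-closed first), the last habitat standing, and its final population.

Round 1: Cedarfen=3 Dunmere=20 Greywater=19 Hollowpine=24 Ironridge=3 → close Hollowpine (overflow 18)
  24÷4 = 6 each, +1 to first 0
Round 2: Cedarfen=9 Dunmere=26 Greywater=25 Ironridge=9 → close Dunmere (overflow 20)
  26÷3 = 8 each, +1 to first 2
Round 3: Cedarfen=18 Greywater=34 Ironridge=17 → close Greywater (overflow 27)
  34÷2 = 17 each, +1 to first 0
Round 4: Cedarfen=35 Ironridge=34 → close Cedarfen (overflow 26)
  35÷1 = 35 each, +1 to first 0

Closure order: Hollowpine, Dunmere, Greywater, Cedarfen
Last habitat: Ironridge with 69 animals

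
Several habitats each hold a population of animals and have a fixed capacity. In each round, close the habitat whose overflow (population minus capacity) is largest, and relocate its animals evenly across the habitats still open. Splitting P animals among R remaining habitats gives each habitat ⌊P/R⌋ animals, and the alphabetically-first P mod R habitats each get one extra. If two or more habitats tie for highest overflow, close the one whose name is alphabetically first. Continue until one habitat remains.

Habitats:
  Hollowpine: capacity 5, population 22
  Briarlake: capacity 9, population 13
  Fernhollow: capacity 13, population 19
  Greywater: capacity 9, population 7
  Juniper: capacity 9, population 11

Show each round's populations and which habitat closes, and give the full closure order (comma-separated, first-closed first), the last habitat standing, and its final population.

Round 1: Briarlake=13 Fernhollow=19 Greywater=7 Hollowpine=22 Juniper=11 → close Hollowpine (overflow 17)
  22÷4 = 5 each, +1 to first 2
Round 2: Briarlake=19 Fernhollow=25 Greywater=12 Juniper=16 → close Fernhollow (overflow 12)
  25÷3 = 8 each, +1 to first 1
Round 3: Briarlake=28 Greywater=20 Juniper=24 → close Briarlake (overflow 19)
  28÷2 = 14 each, +1 to first 0
Round 4: Greywater=34 Juniper=38 → close Juniper (overflow 29)
  38÷1 = 38 each, +1 to first 0

Closure order: Hollowpine, Fernhollow, Briarlake, Juniper
Last habitat: Greywater with 72 animals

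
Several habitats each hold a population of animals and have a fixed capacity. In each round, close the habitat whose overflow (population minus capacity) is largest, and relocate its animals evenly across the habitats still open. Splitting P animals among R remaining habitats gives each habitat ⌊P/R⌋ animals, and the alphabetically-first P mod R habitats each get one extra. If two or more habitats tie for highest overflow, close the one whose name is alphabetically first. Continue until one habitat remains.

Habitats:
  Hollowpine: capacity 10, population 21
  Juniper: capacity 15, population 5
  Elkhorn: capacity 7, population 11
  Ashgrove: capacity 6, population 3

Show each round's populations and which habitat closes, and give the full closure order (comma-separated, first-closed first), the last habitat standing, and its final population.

Round 1: Ashgrove=3 Elkhorn=11 Hollowpine=21 Juniper=5 → close Hollowpine (overflow 11)
  21÷3 = 7 each, +1 to first 0
Round 2: Ashgrove=10 Elkhorn=18 Juniper=12 → close Elkhorn (overflow 11)
  18÷2 = 9 each, +1 to first 0
Round 3: Ashgrove=19 Juniper=21 → close Ashgrove (overflow 13)
  19÷1 = 19 each, +1 to first 0

Closure order: Hollowpine, Elkhorn, Ashgrove
Last habitat: Juniper with 40 animals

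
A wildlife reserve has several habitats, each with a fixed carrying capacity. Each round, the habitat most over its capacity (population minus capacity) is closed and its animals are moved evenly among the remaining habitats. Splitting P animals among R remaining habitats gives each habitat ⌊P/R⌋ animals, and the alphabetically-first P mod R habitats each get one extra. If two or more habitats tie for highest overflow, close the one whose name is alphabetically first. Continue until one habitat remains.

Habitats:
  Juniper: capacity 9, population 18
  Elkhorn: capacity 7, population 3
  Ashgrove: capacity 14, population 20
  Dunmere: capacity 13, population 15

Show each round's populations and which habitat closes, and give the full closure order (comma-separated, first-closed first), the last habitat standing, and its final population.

Closure order: Juniper, Ashgrove, Dunmere
Last habitat: Elkhorn with 56 animals

Round 1: Ashgrove=20 Dunmere=15 Elkhorn=3 Juniper=18 → close Juniper (overflow 9)
  18÷3 = 6 each, +1 to first 0
Round 2: Ashgrove=26 Dunmere=21 Elkhorn=9 → close Ashgrove (overflow 12)
  26÷2 = 13 each, +1 to first 0
Round 3: Dunmere=34 Elkhorn=22 → close Dunmere (overflow 21)
  34÷1 = 34 each, +1 to first 0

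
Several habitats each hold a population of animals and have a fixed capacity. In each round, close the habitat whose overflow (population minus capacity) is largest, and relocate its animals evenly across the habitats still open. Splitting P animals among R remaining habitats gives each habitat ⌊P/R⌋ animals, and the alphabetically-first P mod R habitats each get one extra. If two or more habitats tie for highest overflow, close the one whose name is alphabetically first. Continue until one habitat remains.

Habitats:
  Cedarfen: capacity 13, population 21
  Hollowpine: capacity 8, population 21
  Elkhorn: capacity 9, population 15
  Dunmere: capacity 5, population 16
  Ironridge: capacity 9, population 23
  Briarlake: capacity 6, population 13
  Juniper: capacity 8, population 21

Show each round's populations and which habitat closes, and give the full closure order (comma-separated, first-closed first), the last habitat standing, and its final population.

Round 1: Briarlake=13 Cedarfen=21 Dunmere=16 Elkhorn=15 Hollowpine=21 Ironridge=23 Juniper=21 → close Ironridge (overflow 14)
  23÷6 = 3 each, +1 to first 5
Round 2: Briarlake=17 Cedarfen=25 Dunmere=20 Elkhorn=19 Hollowpine=25 Juniper=24 → close Hollowpine (overflow 17)
  25÷5 = 5 each, +1 to first 0
Round 3: Briarlake=22 Cedarfen=30 Dunmere=25 Elkhorn=24 Juniper=29 → close Juniper (overflow 21)
  29÷4 = 7 each, +1 to first 1
Round 4: Briarlake=30 Cedarfen=37 Dunmere=32 Elkhorn=31 → close Dunmere (overflow 27)
  32÷3 = 10 each, +1 to first 2
Round 5: Briarlake=41 Cedarfen=48 Elkhorn=41 → close Briarlake (overflow 35)
  41÷2 = 20 each, +1 to first 1
Round 6: Cedarfen=69 Elkhorn=61 → close Cedarfen (overflow 56)
  69÷1 = 69 each, +1 to first 0

Closure order: Ironridge, Hollowpine, Juniper, Dunmere, Briarlake, Cedarfen
Last habitat: Elkhorn with 130 animals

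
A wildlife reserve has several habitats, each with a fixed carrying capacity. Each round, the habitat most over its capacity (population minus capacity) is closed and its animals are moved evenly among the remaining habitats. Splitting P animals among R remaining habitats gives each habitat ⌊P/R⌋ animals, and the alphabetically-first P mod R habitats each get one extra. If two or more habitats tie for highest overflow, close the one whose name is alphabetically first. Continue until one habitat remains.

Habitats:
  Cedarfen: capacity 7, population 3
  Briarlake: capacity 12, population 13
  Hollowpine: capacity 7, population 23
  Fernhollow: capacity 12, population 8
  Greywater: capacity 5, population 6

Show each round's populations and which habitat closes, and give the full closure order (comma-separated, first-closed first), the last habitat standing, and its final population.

Round 1: Briarlake=13 Cedarfen=3 Fernhollow=8 Greywater=6 Hollowpine=23 → close Hollowpine (overflow 16)
  23÷4 = 5 each, +1 to first 3
Round 2: Briarlake=19 Cedarfen=9 Fernhollow=14 Greywater=11 → close Briarlake (overflow 7)
  19÷3 = 6 each, +1 to first 1
Round 3: Cedarfen=16 Fernhollow=20 Greywater=17 → close Greywater (overflow 12)
  17÷2 = 8 each, +1 to first 1
Round 4: Cedarfen=25 Fernhollow=28 → close Cedarfen (overflow 18)
  25÷1 = 25 each, +1 to first 0

Closure order: Hollowpine, Briarlake, Greywater, Cedarfen
Last habitat: Fernhollow with 53 animals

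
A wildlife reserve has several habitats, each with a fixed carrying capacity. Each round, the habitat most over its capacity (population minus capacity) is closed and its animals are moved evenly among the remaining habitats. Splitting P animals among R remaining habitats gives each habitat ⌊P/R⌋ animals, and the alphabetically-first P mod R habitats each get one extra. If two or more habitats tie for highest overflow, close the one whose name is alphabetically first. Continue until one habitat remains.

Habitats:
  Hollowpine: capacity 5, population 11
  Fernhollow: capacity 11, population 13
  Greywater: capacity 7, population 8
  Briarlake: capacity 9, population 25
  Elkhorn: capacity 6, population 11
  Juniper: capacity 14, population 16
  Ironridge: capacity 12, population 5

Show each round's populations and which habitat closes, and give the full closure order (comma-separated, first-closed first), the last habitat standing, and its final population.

Closure order: Briarlake, Elkhorn, Hollowpine, Fernhollow, Greywater, Juniper
Last habitat: Ironridge with 89 animals

Round 1: Briarlake=25 Elkhorn=11 Fernhollow=13 Greywater=8 Hollowpine=11 Ironridge=5 Juniper=16 → close Briarlake (overflow 16)
  25÷6 = 4 each, +1 to first 1
Round 2: Elkhorn=16 Fernhollow=17 Greywater=12 Hollowpine=15 Ironridge=9 Juniper=20 → close Elkhorn (overflow 10)
  16÷5 = 3 each, +1 to first 1
Round 3: Fernhollow=21 Greywater=15 Hollowpine=18 Ironridge=12 Juniper=23 → close Hollowpine (overflow 13)
  18÷4 = 4 each, +1 to first 2
Round 4: Fernhollow=26 Greywater=20 Ironridge=16 Juniper=27 → close Fernhollow (overflow 15)
  26÷3 = 8 each, +1 to first 2
Round 5: Greywater=29 Ironridge=25 Juniper=35 → close Greywater (overflow 22)
  29÷2 = 14 each, +1 to first 1
Round 6: Ironridge=40 Juniper=49 → close Juniper (overflow 35)
  49÷1 = 49 each, +1 to first 0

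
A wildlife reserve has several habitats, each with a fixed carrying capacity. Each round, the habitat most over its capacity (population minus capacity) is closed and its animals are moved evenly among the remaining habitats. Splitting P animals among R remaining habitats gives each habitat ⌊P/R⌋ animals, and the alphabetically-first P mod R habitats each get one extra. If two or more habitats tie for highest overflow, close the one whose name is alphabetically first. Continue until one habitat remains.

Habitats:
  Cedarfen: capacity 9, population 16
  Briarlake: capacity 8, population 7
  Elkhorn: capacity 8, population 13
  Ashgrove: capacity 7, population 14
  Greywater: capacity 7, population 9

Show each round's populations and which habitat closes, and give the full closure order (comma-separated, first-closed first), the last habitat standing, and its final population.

Closure order: Ashgrove, Cedarfen, Elkhorn, Briarlake
Last habitat: Greywater with 59 animals

Round 1: Ashgrove=14 Briarlake=7 Cedarfen=16 Elkhorn=13 Greywater=9 → close Ashgrove (overflow 7)
  14÷4 = 3 each, +1 to first 2
Round 2: Briarlake=11 Cedarfen=20 Elkhorn=16 Greywater=12 → close Cedarfen (overflow 11)
  20÷3 = 6 each, +1 to first 2
Round 3: Briarlake=18 Elkhorn=23 Greywater=18 → close Elkhorn (overflow 15)
  23÷2 = 11 each, +1 to first 1
Round 4: Briarlake=30 Greywater=29 → close Briarlake (overflow 22)
  30÷1 = 30 each, +1 to first 0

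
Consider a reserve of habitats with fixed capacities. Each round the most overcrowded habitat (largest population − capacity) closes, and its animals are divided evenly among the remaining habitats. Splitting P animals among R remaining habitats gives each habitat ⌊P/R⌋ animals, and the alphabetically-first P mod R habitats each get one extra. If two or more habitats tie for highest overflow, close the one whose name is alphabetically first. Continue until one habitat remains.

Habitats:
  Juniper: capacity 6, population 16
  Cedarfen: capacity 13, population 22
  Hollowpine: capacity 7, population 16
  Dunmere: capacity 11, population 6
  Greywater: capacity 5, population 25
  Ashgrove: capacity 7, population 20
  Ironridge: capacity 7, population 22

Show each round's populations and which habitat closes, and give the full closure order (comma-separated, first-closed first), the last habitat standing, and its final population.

Round 1: Ashgrove=20 Cedarfen=22 Dunmere=6 Greywater=25 Hollowpine=16 Ironridge=22 Juniper=16 → close Greywater (overflow 20)
  25÷6 = 4 each, +1 to first 1
Round 2: Ashgrove=25 Cedarfen=26 Dunmere=10 Hollowpine=20 Ironridge=26 Juniper=20 → close Ironridge (overflow 19)
  26÷5 = 5 each, +1 to first 1
Round 3: Ashgrove=31 Cedarfen=31 Dunmere=15 Hollowpine=25 Juniper=25 → close Ashgrove (overflow 24)
  31÷4 = 7 each, +1 to first 3
Round 4: Cedarfen=39 Dunmere=23 Hollowpine=33 Juniper=32 → close Cedarfen (overflow 26)
  39÷3 = 13 each, +1 to first 0
Round 5: Dunmere=36 Hollowpine=46 Juniper=45 → close Hollowpine (overflow 39)
  46÷2 = 23 each, +1 to first 0
Round 6: Dunmere=59 Juniper=68 → close Juniper (overflow 62)
  68÷1 = 68 each, +1 to first 0

Closure order: Greywater, Ironridge, Ashgrove, Cedarfen, Hollowpine, Juniper
Last habitat: Dunmere with 127 animals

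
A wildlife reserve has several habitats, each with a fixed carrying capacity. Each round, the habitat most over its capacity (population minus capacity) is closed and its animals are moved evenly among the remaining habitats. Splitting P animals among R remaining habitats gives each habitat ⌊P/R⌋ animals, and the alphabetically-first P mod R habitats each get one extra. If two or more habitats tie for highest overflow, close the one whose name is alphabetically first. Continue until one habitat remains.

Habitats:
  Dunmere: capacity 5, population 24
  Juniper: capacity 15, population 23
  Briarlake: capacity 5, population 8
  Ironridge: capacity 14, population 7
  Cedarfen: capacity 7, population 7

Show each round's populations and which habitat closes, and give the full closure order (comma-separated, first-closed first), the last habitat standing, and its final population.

Round 1: Briarlake=8 Cedarfen=7 Dunmere=24 Ironridge=7 Juniper=23 → close Dunmere (overflow 19)
  24÷4 = 6 each, +1 to first 0
Round 2: Briarlake=14 Cedarfen=13 Ironridge=13 Juniper=29 → close Juniper (overflow 14)
  29÷3 = 9 each, +1 to first 2
Round 3: Briarlake=24 Cedarfen=23 Ironridge=22 → close Briarlake (overflow 19)
  24÷2 = 12 each, +1 to first 0
Round 4: Cedarfen=35 Ironridge=34 → close Cedarfen (overflow 28)
  35÷1 = 35 each, +1 to first 0

Closure order: Dunmere, Juniper, Briarlake, Cedarfen
Last habitat: Ironridge with 69 animals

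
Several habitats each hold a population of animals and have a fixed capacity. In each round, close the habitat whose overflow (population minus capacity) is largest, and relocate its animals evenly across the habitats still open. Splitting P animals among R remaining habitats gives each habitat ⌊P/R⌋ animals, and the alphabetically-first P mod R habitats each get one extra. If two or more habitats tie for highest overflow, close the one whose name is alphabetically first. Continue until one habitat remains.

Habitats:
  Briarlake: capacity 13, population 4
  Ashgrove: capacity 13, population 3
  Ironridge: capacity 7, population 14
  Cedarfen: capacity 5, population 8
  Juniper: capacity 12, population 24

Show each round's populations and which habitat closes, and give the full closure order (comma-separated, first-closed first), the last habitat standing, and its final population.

Round 1: Ashgrove=3 Briarlake=4 Cedarfen=8 Ironridge=14 Juniper=24 → close Juniper (overflow 12)
  24÷4 = 6 each, +1 to first 0
Round 2: Ashgrove=9 Briarlake=10 Cedarfen=14 Ironridge=20 → close Ironridge (overflow 13)
  20÷3 = 6 each, +1 to first 2
Round 3: Ashgrove=16 Briarlake=17 Cedarfen=20 → close Cedarfen (overflow 15)
  20÷2 = 10 each, +1 to first 0
Round 4: Ashgrove=26 Briarlake=27 → close Briarlake (overflow 14)
  27÷1 = 27 each, +1 to first 0

Closure order: Juniper, Ironridge, Cedarfen, Briarlake
Last habitat: Ashgrove with 53 animals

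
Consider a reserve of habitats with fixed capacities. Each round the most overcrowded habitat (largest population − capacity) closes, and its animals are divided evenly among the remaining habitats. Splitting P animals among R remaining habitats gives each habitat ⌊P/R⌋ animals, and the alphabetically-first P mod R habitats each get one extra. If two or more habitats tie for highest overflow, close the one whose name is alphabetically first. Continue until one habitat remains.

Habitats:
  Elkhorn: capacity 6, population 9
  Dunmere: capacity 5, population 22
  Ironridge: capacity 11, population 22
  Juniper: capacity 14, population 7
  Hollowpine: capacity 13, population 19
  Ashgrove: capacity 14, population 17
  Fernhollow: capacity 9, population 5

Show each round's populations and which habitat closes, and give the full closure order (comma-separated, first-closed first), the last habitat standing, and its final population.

Closure order: Dunmere, Ironridge, Hollowpine, Ashgrove, Elkhorn, Fernhollow
Last habitat: Juniper with 101 animals

Round 1: Ashgrove=17 Dunmere=22 Elkhorn=9 Fernhollow=5 Hollowpine=19 Ironridge=22 Juniper=7 → close Dunmere (overflow 17)
  22÷6 = 3 each, +1 to first 4
Round 2: Ashgrove=21 Elkhorn=13 Fernhollow=9 Hollowpine=23 Ironridge=25 Juniper=10 → close Ironridge (overflow 14)
  25÷5 = 5 each, +1 to first 0
Round 3: Ashgrove=26 Elkhorn=18 Fernhollow=14 Hollowpine=28 Juniper=15 → close Hollowpine (overflow 15)
  28÷4 = 7 each, +1 to first 0
Round 4: Ashgrove=33 Elkhorn=25 Fernhollow=21 Juniper=22 → close Ashgrove (overflow 19)
  33÷3 = 11 each, +1 to first 0
Round 5: Elkhorn=36 Fernhollow=32 Juniper=33 → close Elkhorn (overflow 30)
  36÷2 = 18 each, +1 to first 0
Round 6: Fernhollow=50 Juniper=51 → close Fernhollow (overflow 41)
  50÷1 = 50 each, +1 to first 0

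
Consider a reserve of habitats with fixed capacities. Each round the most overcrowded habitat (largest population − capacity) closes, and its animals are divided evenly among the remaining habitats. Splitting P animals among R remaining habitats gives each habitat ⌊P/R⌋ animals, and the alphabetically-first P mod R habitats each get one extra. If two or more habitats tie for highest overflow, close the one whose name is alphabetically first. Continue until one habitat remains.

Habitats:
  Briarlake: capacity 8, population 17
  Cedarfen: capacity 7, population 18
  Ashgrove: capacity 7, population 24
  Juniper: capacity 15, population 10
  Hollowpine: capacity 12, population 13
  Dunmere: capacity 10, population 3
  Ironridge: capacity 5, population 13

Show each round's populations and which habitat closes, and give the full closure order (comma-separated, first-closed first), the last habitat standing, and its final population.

Closure order: Ashgrove, Cedarfen, Briarlake, Ironridge, Hollowpine, Dunmere
Last habitat: Juniper with 98 animals

Round 1: Ashgrove=24 Briarlake=17 Cedarfen=18 Dunmere=3 Hollowpine=13 Ironridge=13 Juniper=10 → close Ashgrove (overflow 17)
  24÷6 = 4 each, +1 to first 0
Round 2: Briarlake=21 Cedarfen=22 Dunmere=7 Hollowpine=17 Ironridge=17 Juniper=14 → close Cedarfen (overflow 15)
  22÷5 = 4 each, +1 to first 2
Round 3: Briarlake=26 Dunmere=12 Hollowpine=21 Ironridge=21 Juniper=18 → close Briarlake (overflow 18)
  26÷4 = 6 each, +1 to first 2
Round 4: Dunmere=19 Hollowpine=28 Ironridge=27 Juniper=24 → close Ironridge (overflow 22)
  27÷3 = 9 each, +1 to first 0
Round 5: Dunmere=28 Hollowpine=37 Juniper=33 → close Hollowpine (overflow 25)
  37÷2 = 18 each, +1 to first 1
Round 6: Dunmere=47 Juniper=51 → close Dunmere (overflow 37)
  47÷1 = 47 each, +1 to first 0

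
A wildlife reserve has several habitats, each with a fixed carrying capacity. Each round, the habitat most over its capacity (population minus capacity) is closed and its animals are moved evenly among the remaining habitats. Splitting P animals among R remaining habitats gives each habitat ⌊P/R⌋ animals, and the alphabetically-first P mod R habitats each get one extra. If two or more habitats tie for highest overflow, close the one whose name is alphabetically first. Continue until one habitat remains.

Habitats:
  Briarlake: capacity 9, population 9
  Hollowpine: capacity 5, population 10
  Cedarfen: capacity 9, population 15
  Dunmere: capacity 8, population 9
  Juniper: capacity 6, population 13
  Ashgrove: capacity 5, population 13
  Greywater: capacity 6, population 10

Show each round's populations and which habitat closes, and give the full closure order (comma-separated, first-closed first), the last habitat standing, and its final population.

Round 1: Ashgrove=13 Briarlake=9 Cedarfen=15 Dunmere=9 Greywater=10 Hollowpine=10 Juniper=13 → close Ashgrove (overflow 8)
  13÷6 = 2 each, +1 to first 1
Round 2: Briarlake=12 Cedarfen=17 Dunmere=11 Greywater=12 Hollowpine=12 Juniper=15 → close Juniper (overflow 9)
  15÷5 = 3 each, +1 to first 0
Round 3: Briarlake=15 Cedarfen=20 Dunmere=14 Greywater=15 Hollowpine=15 → close Cedarfen (overflow 11)
  20÷4 = 5 each, +1 to first 0
Round 4: Briarlake=20 Dunmere=19 Greywater=20 Hollowpine=20 → close Hollowpine (overflow 15)
  20÷3 = 6 each, +1 to first 2
Round 5: Briarlake=27 Dunmere=26 Greywater=26 → close Greywater (overflow 20)
  26÷2 = 13 each, +1 to first 0
Round 6: Briarlake=40 Dunmere=39 → close Briarlake (overflow 31)
  40÷1 = 40 each, +1 to first 0

Closure order: Ashgrove, Juniper, Cedarfen, Hollowpine, Greywater, Briarlake
Last habitat: Dunmere with 79 animals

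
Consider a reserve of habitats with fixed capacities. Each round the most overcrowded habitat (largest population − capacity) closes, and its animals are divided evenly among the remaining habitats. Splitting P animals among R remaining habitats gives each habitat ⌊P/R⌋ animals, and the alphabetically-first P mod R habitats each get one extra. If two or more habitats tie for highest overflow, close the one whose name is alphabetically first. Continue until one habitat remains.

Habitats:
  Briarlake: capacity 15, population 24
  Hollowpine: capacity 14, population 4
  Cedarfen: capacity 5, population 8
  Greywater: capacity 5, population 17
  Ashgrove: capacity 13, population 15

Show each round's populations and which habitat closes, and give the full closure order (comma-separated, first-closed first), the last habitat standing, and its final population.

Round 1: Ashgrove=15 Briarlake=24 Cedarfen=8 Greywater=17 Hollowpine=4 → close Greywater (overflow 12)
  17÷4 = 4 each, +1 to first 1
Round 2: Ashgrove=20 Briarlake=28 Cedarfen=12 Hollowpine=8 → close Briarlake (overflow 13)
  28÷3 = 9 each, +1 to first 1
Round 3: Ashgrove=30 Cedarfen=21 Hollowpine=17 → close Ashgrove (overflow 17)
  30÷2 = 15 each, +1 to first 0
Round 4: Cedarfen=36 Hollowpine=32 → close Cedarfen (overflow 31)
  36÷1 = 36 each, +1 to first 0

Closure order: Greywater, Briarlake, Ashgrove, Cedarfen
Last habitat: Hollowpine with 68 animals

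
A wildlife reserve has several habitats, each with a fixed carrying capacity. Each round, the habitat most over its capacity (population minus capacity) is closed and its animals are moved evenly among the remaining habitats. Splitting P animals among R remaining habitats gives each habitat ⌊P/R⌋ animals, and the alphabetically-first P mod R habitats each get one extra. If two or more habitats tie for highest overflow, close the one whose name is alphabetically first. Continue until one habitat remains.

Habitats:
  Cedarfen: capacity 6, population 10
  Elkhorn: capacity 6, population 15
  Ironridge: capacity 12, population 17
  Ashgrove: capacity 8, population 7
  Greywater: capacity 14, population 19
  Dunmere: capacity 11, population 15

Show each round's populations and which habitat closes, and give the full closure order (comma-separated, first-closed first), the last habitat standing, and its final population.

Round 1: Ashgrove=7 Cedarfen=10 Dunmere=15 Elkhorn=15 Greywater=19 Ironridge=17 → close Elkhorn (overflow 9)
  15÷5 = 3 each, +1 to first 0
Round 2: Ashgrove=10 Cedarfen=13 Dunmere=18 Greywater=22 Ironridge=20 → close Greywater (overflow 8)
  22÷4 = 5 each, +1 to first 2
Round 3: Ashgrove=16 Cedarfen=19 Dunmere=23 Ironridge=25 → close Cedarfen (overflow 13)
  19÷3 = 6 each, +1 to first 1
Round 4: Ashgrove=23 Dunmere=29 Ironridge=31 → close Ironridge (overflow 19)
  31÷2 = 15 each, +1 to first 1
Round 5: Ashgrove=39 Dunmere=44 → close Dunmere (overflow 33)
  44÷1 = 44 each, +1 to first 0

Closure order: Elkhorn, Greywater, Cedarfen, Ironridge, Dunmere
Last habitat: Ashgrove with 83 animals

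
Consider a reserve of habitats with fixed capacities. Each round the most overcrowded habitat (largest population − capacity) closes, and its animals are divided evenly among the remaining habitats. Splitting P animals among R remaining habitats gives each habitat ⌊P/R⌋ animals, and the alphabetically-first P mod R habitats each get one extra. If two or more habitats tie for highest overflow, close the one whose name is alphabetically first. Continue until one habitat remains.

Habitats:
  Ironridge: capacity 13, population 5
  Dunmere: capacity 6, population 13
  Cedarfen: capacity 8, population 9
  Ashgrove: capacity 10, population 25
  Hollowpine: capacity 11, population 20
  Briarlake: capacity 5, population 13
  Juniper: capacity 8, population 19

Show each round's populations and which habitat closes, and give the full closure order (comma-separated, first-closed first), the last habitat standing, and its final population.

Round 1: Ashgrove=25 Briarlake=13 Cedarfen=9 Dunmere=13 Hollowpine=20 Ironridge=5 Juniper=19 → close Ashgrove (overflow 15)
  25÷6 = 4 each, +1 to first 1
Round 2: Briarlake=18 Cedarfen=13 Dunmere=17 Hollowpine=24 Ironridge=9 Juniper=23 → close Juniper (overflow 15)
  23÷5 = 4 each, +1 to first 3
Round 3: Briarlake=23 Cedarfen=18 Dunmere=22 Hollowpine=28 Ironridge=13 → close Briarlake (overflow 18)
  23÷4 = 5 each, +1 to first 3
Round 4: Cedarfen=24 Dunmere=28 Hollowpine=34 Ironridge=18 → close Hollowpine (overflow 23)
  34÷3 = 11 each, +1 to first 1
Round 5: Cedarfen=36 Dunmere=39 Ironridge=29 → close Dunmere (overflow 33)
  39÷2 = 19 each, +1 to first 1
Round 6: Cedarfen=56 Ironridge=48 → close Cedarfen (overflow 48)
  56÷1 = 56 each, +1 to first 0

Closure order: Ashgrove, Juniper, Briarlake, Hollowpine, Dunmere, Cedarfen
Last habitat: Ironridge with 104 animals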